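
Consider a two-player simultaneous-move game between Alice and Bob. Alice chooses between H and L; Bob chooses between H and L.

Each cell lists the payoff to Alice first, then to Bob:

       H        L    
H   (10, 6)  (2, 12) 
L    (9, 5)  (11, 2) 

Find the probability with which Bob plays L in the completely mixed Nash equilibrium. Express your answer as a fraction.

1/10

Let q be the probability that Bob plays H. In a completely mixed equilibrium, Alice must be indifferent between H and L.
Alice's expected payoff from H is 10q + 2(1−q); from L it is 9q + 11(1−q).
Setting these equal: 8q + 2 = −2q + 11, so q = 9/10.
Therefore Bob plays L with probability 1 − 9/10 = 1/10.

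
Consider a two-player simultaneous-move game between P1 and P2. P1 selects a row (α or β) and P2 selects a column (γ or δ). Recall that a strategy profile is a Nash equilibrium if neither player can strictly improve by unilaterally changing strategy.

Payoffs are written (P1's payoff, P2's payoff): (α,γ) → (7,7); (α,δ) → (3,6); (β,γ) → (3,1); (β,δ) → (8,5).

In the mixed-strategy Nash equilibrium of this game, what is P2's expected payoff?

First find x, the probability P1 plays α, from P2's indifference between γ and δ: 7x + (1−x) = 6x + 5(1−x), giving x = 4/5.
Since P2 is indifferent in equilibrium, P2's expected payoff equals the payoff from either column against (4/5, 1/5). Using γ: 7(4/5) + (1/5) = 29/5.

29/5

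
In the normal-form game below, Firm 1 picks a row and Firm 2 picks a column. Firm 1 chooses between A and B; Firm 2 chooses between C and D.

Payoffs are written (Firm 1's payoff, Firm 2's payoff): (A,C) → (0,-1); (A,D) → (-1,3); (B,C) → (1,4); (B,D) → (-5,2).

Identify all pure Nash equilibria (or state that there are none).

(A, D) and (B, C)

(A, C): Firm 1 prefers B (1 > 0); Firm 2 prefers D (3 > -1) — not an equilibrium.
(A, D): Firm 1 gets -1 ≥ -5 from B, and Firm 2 gets 3 ≥ -1 from C — Nash equilibrium.
(B, C): Firm 1 gets 1 ≥ 0 from A, and Firm 2 gets 4 ≥ 2 from D — Nash equilibrium.
(B, D): Firm 1 prefers A (-1 > -5); Firm 2 prefers C (4 > 2) — not an equilibrium.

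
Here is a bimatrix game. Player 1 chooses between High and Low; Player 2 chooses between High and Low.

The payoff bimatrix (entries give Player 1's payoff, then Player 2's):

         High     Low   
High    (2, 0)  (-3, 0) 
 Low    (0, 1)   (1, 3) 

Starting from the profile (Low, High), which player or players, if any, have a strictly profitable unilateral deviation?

Player 1 at (Low, High) earns 0; deviating to High yields 2 — a strict improvement.
Player 2 earns 1; deviating to Low yields 3 — a strict improvement.
Both Player 1 and Player 2 have strictly profitable deviations.

Both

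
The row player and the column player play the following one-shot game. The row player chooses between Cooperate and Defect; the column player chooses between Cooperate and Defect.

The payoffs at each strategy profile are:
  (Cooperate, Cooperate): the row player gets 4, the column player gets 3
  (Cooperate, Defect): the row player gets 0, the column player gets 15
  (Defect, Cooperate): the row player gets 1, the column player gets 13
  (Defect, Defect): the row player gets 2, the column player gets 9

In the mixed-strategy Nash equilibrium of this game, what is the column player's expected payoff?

21/2

First find x, the probability the row player plays Cooperate, from the column player's indifference between Cooperate and Defect: 3x + 13(1−x) = 15x + 9(1−x), giving x = 1/4.
Since the column player is indifferent in equilibrium, the column player's expected payoff equals the payoff from either column against (1/4, 3/4). Using Cooperate: 3(1/4) + 13(3/4) = 21/2.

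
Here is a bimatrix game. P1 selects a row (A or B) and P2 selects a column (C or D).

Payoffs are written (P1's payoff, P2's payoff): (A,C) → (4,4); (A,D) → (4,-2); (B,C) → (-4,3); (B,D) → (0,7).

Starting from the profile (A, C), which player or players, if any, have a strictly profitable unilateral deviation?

P1 at (A, C) earns 4; deviating to B yields -4 — not better.
P2 earns 4; deviating to D yields -2 — not better.
Neither player can strictly improve; the profile is a Nash equilibrium.

Neither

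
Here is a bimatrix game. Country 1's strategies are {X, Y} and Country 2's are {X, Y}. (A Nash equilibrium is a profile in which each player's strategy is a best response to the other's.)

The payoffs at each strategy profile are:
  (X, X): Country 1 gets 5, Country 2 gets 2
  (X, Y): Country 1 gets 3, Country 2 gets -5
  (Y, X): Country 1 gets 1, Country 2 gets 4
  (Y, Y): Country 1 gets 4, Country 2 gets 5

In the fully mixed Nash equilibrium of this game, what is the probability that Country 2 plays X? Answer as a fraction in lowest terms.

Let q be the probability that Country 2 plays X. In a completely mixed equilibrium, Country 1 must be indifferent between X and Y.
Country 1's expected payoff from X is 5q + 3(1−q); from Y it is q + 4(1−q).
Setting these equal: 2q + 3 = −3q + 4, so q = 1/5.

1/5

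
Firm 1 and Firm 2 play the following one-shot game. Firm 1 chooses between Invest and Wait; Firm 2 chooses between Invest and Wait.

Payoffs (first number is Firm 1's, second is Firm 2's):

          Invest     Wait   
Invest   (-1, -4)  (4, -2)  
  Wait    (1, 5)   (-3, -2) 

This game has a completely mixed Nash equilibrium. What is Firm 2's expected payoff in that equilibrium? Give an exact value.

-2

First find p, the probability Firm 1 plays Invest, from Firm 2's indifference between Invest and Wait: −4p + 5(1−p) = −2p − 2(1−p), giving p = 7/9.
Since Firm 2 is indifferent in equilibrium, Firm 2's expected payoff equals the payoff from either column against (7/9, 2/9). Using Invest: −4(7/9) + 5(2/9) = -2.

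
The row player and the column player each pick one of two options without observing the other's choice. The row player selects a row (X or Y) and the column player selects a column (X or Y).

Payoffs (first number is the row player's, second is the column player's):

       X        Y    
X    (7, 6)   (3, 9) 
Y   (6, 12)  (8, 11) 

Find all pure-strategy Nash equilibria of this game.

(X, X): the column player prefers Y (9 > 6) — not an equilibrium.
(X, Y): the row player prefers Y (8 > 3) — not an equilibrium.
(Y, X): the row player prefers X (7 > 6) — not an equilibrium.
(Y, Y): the column player prefers X (12 > 11) — not an equilibrium.

none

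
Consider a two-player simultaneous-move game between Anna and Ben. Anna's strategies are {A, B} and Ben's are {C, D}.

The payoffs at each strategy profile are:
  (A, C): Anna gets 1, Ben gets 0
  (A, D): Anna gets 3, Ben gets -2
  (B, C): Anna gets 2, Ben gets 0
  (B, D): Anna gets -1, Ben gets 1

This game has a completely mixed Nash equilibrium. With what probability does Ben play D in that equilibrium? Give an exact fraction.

1/5

Let c be the probability that Ben plays C. In a completely mixed equilibrium, Anna must be indifferent between A and B.
Anna's expected payoff from A is c + 3(1−c); from B it is 2c − (1−c).
Setting these equal: −2c + 3 = 3c − 1, so c = 4/5.
Therefore Ben plays D with probability 1 − 4/5 = 1/5.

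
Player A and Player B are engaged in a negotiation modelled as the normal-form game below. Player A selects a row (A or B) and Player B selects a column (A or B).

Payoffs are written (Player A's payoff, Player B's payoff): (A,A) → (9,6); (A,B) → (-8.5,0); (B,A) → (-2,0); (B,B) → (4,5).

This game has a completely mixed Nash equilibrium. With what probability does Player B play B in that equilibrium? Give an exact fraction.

22/47

Let c be the probability that Player B plays A. In a completely mixed equilibrium, Player A must be indifferent between A and B.
Player A's expected payoff from A is 9c − 8.5(1−c); from B it is −2c + 4(1−c).
Setting these equal: 17.5c − 8.5 = −6c + 4, so c = 25/47.
Therefore Player B plays B with probability 1 − 25/47 = 22/47.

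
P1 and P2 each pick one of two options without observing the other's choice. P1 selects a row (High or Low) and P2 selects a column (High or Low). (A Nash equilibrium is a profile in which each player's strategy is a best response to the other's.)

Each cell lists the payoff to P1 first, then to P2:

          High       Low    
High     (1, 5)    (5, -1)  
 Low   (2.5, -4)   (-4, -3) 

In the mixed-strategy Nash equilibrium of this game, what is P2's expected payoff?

First find x, the probability P1 plays High, from P2's indifference between High and Low: 5x − 4(1−x) = −x − 3(1−x), giving x = 1/7.
Since P2 is indifferent in equilibrium, P2's expected payoff equals the payoff from either column against (1/7, 6/7). Using High: 5(1/7) − 4(6/7) = -19/7.

-19/7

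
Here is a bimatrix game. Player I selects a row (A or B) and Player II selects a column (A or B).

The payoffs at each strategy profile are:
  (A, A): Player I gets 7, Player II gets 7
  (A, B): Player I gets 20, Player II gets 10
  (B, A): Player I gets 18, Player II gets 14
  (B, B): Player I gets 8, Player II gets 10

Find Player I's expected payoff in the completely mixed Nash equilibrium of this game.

First find q, the probability Player II plays A, from Player I's indifference between A and B: 7q + 20(1−q) = 18q + 8(1−q), giving q = 12/23.
Since Player I is indifferent in equilibrium, Player I's expected payoff equals the payoff from either row against (12/23, 11/23). Using A: 7(12/23) + 20(11/23) = 304/23.

304/23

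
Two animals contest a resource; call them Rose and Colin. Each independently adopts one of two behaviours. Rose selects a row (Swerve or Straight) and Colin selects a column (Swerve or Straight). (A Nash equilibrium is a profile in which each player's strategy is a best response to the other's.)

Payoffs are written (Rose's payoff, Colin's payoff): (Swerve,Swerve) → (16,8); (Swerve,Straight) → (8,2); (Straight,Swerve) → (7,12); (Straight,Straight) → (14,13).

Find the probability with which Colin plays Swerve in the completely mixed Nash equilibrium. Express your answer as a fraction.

Let q be the probability that Colin plays Swerve. In a completely mixed equilibrium, Rose must be indifferent between Swerve and Straight.
Rose's expected payoff from Swerve is 16q + 8(1−q); from Straight it is 7q + 14(1−q).
Setting these equal: 8q + 8 = −7q + 14, so q = 2/5.

2/5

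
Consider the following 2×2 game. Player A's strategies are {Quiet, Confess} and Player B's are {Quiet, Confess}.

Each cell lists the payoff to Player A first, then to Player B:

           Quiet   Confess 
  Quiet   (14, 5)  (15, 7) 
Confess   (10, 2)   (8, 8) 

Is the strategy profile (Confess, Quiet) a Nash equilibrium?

At (Confess, Quiet), Player A earns 10; switching to Quiet would give 14, so Player A would deviate.
Player B earns 2; switching to Confess would give 8, so Player B would deviate.
Since at least one player can profitably deviate, this is not a Nash equilibrium.

No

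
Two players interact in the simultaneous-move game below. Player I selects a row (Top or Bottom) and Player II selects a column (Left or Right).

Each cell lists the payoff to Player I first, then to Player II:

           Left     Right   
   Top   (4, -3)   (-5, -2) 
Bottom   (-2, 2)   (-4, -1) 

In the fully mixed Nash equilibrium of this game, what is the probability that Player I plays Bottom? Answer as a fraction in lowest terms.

Let p be the probability that Player I plays Top. In a completely mixed equilibrium, Player II must be indifferent between Left and Right.
Player II's expected payoff from Left is −3p + 2(1−p); from Right it is −2p − (1−p).
Setting these equal: −5p + 2 = −p − 1, so p = 3/4.
Therefore Player I plays Bottom with probability 1 − 3/4 = 1/4.

1/4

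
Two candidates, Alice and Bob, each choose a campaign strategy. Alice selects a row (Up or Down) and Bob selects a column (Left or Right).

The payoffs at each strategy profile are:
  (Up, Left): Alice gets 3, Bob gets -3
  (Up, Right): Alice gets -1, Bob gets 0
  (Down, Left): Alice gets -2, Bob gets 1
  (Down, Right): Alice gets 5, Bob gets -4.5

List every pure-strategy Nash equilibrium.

none

(Up, Left): Bob prefers Right (0 > -3) — not an equilibrium.
(Up, Right): Alice prefers Down (5 > -1) — not an equilibrium.
(Down, Left): Alice prefers Up (3 > -2) — not an equilibrium.
(Down, Right): Bob prefers Left (1 > -4.5) — not an equilibrium.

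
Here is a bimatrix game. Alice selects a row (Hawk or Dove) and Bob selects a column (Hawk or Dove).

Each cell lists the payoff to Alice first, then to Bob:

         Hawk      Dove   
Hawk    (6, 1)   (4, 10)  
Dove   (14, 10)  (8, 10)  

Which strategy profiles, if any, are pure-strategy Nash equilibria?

(Dove, Hawk) and (Dove, Dove)

(Hawk, Hawk): Alice prefers Dove (14 > 6); Bob prefers Dove (10 > 1) — not an equilibrium.
(Hawk, Dove): Alice prefers Dove (8 > 4) — not an equilibrium.
(Dove, Hawk): Alice gets 14 ≥ 6 from Hawk, and Bob gets 10 ≥ 10 from Dove — Nash equilibrium.
(Dove, Dove): Alice gets 8 ≥ 4 from Hawk, and Bob gets 10 ≥ 10 from Hawk — Nash equilibrium.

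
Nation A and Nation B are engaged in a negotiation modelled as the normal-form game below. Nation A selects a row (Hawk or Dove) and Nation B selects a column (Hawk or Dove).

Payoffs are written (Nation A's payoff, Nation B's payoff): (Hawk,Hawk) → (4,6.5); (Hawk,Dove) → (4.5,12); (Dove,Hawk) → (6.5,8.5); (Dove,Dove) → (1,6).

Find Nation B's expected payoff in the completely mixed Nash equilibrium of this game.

First find p, the probability Nation A plays Hawk, from Nation B's indifference between Hawk and Dove: 6.5p + 8.5(1−p) = 12p + 6(1−p), giving p = 5/16.
Since Nation B is indifferent in equilibrium, Nation B's expected payoff equals the payoff from either column against (5/16, 11/16). Using Hawk: 6.5(5/16) + 8.5(11/16) = 63/8.

63/8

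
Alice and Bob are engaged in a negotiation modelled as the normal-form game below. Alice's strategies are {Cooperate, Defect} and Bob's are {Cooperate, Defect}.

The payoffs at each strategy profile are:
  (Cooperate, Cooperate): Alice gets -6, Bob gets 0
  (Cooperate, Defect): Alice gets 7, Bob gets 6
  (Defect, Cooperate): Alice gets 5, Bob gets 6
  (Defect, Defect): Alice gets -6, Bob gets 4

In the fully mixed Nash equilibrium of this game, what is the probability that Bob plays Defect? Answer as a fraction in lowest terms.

11/24

Let c be the probability that Bob plays Cooperate. In a completely mixed equilibrium, Alice must be indifferent between Cooperate and Defect.
Alice's expected payoff from Cooperate is −6c + 7(1−c); from Defect it is 5c − 6(1−c).
Setting these equal: −13c + 7 = 11c − 6, so c = 13/24.
Therefore Bob plays Defect with probability 1 − 13/24 = 11/24.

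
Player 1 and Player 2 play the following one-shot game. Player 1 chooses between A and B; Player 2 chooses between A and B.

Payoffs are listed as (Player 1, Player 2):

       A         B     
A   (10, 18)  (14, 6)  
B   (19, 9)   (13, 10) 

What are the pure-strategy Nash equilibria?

none

(A, A): Player 1 prefers B (19 > 10) — not an equilibrium.
(A, B): Player 2 prefers A (18 > 6) — not an equilibrium.
(B, A): Player 2 prefers B (10 > 9) — not an equilibrium.
(B, B): Player 1 prefers A (14 > 13) — not an equilibrium.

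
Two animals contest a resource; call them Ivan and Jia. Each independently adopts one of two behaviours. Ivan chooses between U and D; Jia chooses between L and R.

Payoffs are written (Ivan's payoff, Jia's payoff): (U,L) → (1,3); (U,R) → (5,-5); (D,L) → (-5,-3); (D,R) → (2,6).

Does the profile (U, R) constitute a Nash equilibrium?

At (U, R), Ivan earns 5; switching to D would give 2, so Ivan has no profitable deviation.
Jia earns -5; switching to L would give 3, so Jia would deviate.
Since at least one player can profitably deviate, this is not a Nash equilibrium.

No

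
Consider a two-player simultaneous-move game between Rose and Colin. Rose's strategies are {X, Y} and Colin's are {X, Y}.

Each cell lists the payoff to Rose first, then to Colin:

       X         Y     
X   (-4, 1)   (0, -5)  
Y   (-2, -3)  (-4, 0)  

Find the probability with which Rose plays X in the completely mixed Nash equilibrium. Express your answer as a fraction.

1/3

Let x be the probability that Rose plays X. In a completely mixed equilibrium, Colin must be indifferent between X and Y.
Colin's expected payoff from X is x − 3(1−x); from Y it is −5x.
Setting these equal: 4x − 3 = −5x, so x = 1/3.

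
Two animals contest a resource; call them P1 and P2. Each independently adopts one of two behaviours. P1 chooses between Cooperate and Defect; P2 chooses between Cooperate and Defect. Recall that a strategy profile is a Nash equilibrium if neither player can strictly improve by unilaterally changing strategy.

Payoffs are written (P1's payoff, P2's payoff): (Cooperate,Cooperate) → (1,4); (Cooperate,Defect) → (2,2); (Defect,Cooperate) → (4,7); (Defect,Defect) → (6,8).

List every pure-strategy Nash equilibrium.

(Cooperate, Cooperate): P1 prefers Defect (4 > 1) — not an equilibrium.
(Cooperate, Defect): P1 prefers Defect (6 > 2); P2 prefers Cooperate (4 > 2) — not an equilibrium.
(Defect, Cooperate): P2 prefers Defect (8 > 7) — not an equilibrium.
(Defect, Defect): P1 gets 6 ≥ 2 from Cooperate, and P2 gets 8 ≥ 7 from Cooperate — Nash equilibrium.

(Defect, Defect)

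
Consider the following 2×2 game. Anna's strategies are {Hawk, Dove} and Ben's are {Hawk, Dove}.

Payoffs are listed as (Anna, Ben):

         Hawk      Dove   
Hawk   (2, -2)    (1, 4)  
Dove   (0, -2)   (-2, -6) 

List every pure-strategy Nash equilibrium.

(Hawk, Dove)

(Hawk, Hawk): Ben prefers Dove (4 > -2) — not an equilibrium.
(Hawk, Dove): Anna gets 1 ≥ -2 from Dove, and Ben gets 4 ≥ -2 from Hawk — Nash equilibrium.
(Dove, Hawk): Anna prefers Hawk (2 > 0) — not an equilibrium.
(Dove, Dove): Anna prefers Hawk (1 > -2); Ben prefers Hawk (-2 > -6) — not an equilibrium.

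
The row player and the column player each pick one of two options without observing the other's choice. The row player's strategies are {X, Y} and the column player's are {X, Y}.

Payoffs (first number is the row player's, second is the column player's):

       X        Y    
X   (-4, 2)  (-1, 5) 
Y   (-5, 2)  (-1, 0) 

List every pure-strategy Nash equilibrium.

(X, Y)

(X, X): the column player prefers Y (5 > 2) — not an equilibrium.
(X, Y): the row player gets -1 ≥ -1 from Y, and the column player gets 5 ≥ 2 from X — Nash equilibrium.
(Y, X): the row player prefers X (-4 > -5) — not an equilibrium.
(Y, Y): the column player prefers X (2 > 0) — not an equilibrium.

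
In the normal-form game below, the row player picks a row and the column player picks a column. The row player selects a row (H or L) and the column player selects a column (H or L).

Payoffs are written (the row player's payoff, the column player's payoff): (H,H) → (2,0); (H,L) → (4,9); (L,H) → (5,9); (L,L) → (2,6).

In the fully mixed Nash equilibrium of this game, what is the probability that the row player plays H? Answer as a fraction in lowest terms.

Let r be the probability that the row player plays H. In a completely mixed equilibrium, the column player must be indifferent between H and L.
The column player's expected payoff from H is 9(1−r); from L it is 9r + 6(1−r).
Setting these equal: −9r + 9 = 3r + 6, so r = 1/4.

1/4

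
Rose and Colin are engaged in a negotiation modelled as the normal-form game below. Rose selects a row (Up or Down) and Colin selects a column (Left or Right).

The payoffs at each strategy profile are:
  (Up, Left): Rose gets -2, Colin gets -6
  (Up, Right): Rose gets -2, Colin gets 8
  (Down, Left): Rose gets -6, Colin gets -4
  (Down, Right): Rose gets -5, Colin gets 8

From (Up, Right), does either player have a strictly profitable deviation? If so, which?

Rose at (Up, Right) earns -2; deviating to Down yields -5 — not better.
Colin earns 8; deviating to Left yields -6 — not better.
Neither player can strictly improve; the profile is a Nash equilibrium.

Neither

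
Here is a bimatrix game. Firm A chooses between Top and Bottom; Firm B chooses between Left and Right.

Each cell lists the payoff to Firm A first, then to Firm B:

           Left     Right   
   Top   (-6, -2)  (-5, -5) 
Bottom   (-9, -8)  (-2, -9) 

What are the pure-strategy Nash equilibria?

(Top, Left): Firm A gets -6 ≥ -9 from Bottom, and Firm B gets -2 ≥ -5 from Right — Nash equilibrium.
(Top, Right): Firm A prefers Bottom (-2 > -5); Firm B prefers Left (-2 > -5) — not an equilibrium.
(Bottom, Left): Firm A prefers Top (-6 > -9) — not an equilibrium.
(Bottom, Right): Firm B prefers Left (-8 > -9) — not an equilibrium.

(Top, Left)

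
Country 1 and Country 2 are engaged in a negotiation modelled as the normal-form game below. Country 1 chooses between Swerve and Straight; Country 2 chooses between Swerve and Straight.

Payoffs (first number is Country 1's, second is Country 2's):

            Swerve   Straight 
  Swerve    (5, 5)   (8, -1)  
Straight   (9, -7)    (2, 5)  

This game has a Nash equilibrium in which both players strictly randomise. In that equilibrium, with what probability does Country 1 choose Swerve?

Let r be the probability that Country 1 plays Swerve. In a completely mixed equilibrium, Country 2 must be indifferent between Swerve and Straight.
Country 2's expected payoff from Swerve is 5r − 7(1−r); from Straight it is −r + 5(1−r).
Setting these equal: 12r − 7 = −6r + 5, so r = 2/3.

2/3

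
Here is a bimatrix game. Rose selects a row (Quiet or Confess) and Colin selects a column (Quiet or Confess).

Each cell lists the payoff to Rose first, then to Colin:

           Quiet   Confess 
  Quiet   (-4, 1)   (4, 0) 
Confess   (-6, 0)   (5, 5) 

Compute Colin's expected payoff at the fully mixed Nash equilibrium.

First find x, the probability Rose plays Quiet, from Colin's indifference between Quiet and Confess: x = 5(1−x), giving x = 5/6.
Since Colin is indifferent in equilibrium, Colin's expected payoff equals the payoff from either column against (5/6, 1/6). Using Quiet: (5/6) = 5/6.

5/6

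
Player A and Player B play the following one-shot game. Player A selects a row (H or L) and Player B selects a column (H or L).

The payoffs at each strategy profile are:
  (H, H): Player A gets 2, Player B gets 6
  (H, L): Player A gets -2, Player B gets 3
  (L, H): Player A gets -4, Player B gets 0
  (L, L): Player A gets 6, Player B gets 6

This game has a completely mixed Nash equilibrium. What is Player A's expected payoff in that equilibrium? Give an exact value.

First find y, the probability Player B plays H, from Player A's indifference between H and L: 2y − 2(1−y) = −4y + 6(1−y), giving y = 4/7.
Since Player A is indifferent in equilibrium, Player A's expected payoff equals the payoff from either row against (4/7, 3/7). Using H: 2(4/7) − 2(3/7) = 2/7.

2/7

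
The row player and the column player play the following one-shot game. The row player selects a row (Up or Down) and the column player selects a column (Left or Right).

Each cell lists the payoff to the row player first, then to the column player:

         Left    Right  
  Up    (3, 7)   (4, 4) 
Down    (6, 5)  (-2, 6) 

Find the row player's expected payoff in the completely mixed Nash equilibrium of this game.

First find y, the probability the column player plays Left, from the row player's indifference between Up and Down: 3y + 4(1−y) = 6y − 2(1−y), giving y = 2/3.
Since the row player is indifferent in equilibrium, the row player's expected payoff equals the payoff from either row against (2/3, 1/3). Using Up: 3(2/3) + 4(1/3) = 10/3.

10/3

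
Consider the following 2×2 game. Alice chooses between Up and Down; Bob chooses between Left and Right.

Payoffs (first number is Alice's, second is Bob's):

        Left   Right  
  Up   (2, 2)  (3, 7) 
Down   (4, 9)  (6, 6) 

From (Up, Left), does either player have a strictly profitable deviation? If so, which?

Both

Alice at (Up, Left) earns 2; deviating to Down yields 4 — a strict improvement.
Bob earns 2; deviating to Right yields 7 — a strict improvement.
Both Alice and Bob have strictly profitable deviations.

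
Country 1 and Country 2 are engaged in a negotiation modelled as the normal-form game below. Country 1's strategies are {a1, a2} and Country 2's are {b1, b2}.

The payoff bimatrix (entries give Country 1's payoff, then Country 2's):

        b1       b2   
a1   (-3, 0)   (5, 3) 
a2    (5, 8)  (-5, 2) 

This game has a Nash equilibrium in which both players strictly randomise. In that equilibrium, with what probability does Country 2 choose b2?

Let q be the probability that Country 2 plays b1. In a completely mixed equilibrium, Country 1 must be indifferent between a1 and a2.
Country 1's expected payoff from a1 is −3q + 5(1−q); from a2 it is 5q − 5(1−q).
Setting these equal: −8q + 5 = 10q − 5, so q = 5/9.
Therefore Country 2 plays b2 with probability 1 − 5/9 = 4/9.

4/9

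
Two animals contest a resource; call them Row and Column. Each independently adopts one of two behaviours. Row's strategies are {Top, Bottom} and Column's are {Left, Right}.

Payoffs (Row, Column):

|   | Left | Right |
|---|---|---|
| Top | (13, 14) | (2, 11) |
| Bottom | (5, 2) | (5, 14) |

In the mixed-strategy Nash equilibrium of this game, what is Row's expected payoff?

5

First find y, the probability Column plays Left, from Row's indifference between Top and Bottom: 13y + 2(1−y) = 5y + 5(1−y), giving y = 3/11.
Since Row is indifferent in equilibrium, Row's expected payoff equals the payoff from either row against (3/11, 8/11). Using Top: 13(3/11) + 2(8/11) = 5.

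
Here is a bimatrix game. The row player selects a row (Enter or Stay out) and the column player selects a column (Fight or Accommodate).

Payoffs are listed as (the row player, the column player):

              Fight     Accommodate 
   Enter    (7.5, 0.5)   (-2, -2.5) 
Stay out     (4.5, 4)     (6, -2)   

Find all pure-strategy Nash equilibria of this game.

(Enter, Fight)

(Enter, Fight): the row player gets 7.5 ≥ 4.5 from Stay out, and the column player gets 0.5 ≥ -2.5 from Accommodate — Nash equilibrium.
(Enter, Accommodate): the row player prefers Stay out (6 > -2); the column player prefers Fight (0.5 > -2.5) — not an equilibrium.
(Stay out, Fight): the row player prefers Enter (7.5 > 4.5) — not an equilibrium.
(Stay out, Accommodate): the column player prefers Fight (4 > -2) — not an equilibrium.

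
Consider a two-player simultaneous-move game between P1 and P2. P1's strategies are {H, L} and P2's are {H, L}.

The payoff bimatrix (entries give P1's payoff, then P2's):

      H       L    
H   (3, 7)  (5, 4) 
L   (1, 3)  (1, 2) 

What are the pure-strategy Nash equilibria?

(H, H)

(H, H): P1 gets 3 ≥ 1 from L, and P2 gets 7 ≥ 4 from L — Nash equilibrium.
(H, L): P2 prefers H (7 > 4) — not an equilibrium.
(L, H): P1 prefers H (3 > 1) — not an equilibrium.
(L, L): P1 prefers H (5 > 1); P2 prefers H (3 > 2) — not an equilibrium.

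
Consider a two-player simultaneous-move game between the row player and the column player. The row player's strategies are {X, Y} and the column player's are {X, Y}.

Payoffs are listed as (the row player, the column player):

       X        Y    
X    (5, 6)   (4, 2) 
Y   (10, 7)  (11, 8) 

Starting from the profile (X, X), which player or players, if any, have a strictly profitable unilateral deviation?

The row player

The row player at (X, X) earns 5; deviating to Y yields 10 — a strict improvement.
The column player earns 6; deviating to Y yields 2 — not better.
Only the row player has a strictly profitable deviation.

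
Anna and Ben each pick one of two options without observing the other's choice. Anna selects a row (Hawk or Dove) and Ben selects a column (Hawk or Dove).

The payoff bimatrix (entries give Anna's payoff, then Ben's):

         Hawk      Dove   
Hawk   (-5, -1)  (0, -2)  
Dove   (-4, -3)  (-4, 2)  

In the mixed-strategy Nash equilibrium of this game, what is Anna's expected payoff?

-4

First find y, the probability Ben plays Hawk, from Anna's indifference between Hawk and Dove: −5y = −4y − 4(1−y), giving y = 4/5.
Since Anna is indifferent in equilibrium, Anna's expected payoff equals the payoff from either row against (4/5, 1/5). Using Hawk: −5(4/5) = -4.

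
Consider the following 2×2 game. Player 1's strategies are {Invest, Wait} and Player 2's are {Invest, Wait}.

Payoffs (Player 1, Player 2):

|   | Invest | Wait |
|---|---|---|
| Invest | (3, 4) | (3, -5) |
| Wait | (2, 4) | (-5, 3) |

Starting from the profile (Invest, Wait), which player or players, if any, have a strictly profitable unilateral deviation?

Player 2

Player 1 at (Invest, Wait) earns 3; deviating to Wait yields -5 — not better.
Player 2 earns -5; deviating to Invest yields 4 — a strict improvement.
Only Player 2 has a strictly profitable deviation.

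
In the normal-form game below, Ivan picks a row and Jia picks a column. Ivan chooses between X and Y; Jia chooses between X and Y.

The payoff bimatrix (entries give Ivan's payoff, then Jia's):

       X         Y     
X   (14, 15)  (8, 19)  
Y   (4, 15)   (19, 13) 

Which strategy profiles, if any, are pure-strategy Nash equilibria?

(X, X): Jia prefers Y (19 > 15) — not an equilibrium.
(X, Y): Ivan prefers Y (19 > 8) — not an equilibrium.
(Y, X): Ivan prefers X (14 > 4) — not an equilibrium.
(Y, Y): Jia prefers X (15 > 13) — not an equilibrium.

none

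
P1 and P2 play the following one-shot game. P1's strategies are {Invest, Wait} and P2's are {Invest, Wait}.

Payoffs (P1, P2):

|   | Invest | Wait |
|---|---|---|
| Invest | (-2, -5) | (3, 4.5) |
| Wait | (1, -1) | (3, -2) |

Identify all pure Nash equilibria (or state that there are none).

(Invest, Wait) and (Wait, Invest)

(Invest, Invest): P1 prefers Wait (1 > -2); P2 prefers Wait (4.5 > -5) — not an equilibrium.
(Invest, Wait): P1 gets 3 ≥ 3 from Wait, and P2 gets 4.5 ≥ -5 from Invest — Nash equilibrium.
(Wait, Invest): P1 gets 1 ≥ -2 from Invest, and P2 gets -1 ≥ -2 from Wait — Nash equilibrium.
(Wait, Wait): P2 prefers Invest (-1 > -2) — not an equilibrium.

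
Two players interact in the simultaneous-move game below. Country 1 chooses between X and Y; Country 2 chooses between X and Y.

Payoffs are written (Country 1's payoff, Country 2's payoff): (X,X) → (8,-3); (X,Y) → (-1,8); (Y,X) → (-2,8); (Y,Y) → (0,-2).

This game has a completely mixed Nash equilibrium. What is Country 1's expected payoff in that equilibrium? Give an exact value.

-2/11

First find q, the probability Country 2 plays X, from Country 1's indifference between X and Y: 8q − (1−q) = −2q, giving q = 1/11.
Since Country 1 is indifferent in equilibrium, Country 1's expected payoff equals the payoff from either row against (1/11, 10/11). Using X: 8(1/11) − (10/11) = -2/11.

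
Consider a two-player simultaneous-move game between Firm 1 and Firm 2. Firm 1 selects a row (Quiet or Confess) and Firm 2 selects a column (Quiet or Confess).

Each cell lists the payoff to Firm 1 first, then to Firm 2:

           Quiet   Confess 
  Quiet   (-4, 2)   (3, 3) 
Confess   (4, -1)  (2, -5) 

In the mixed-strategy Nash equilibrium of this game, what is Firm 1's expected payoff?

20/9

First find q, the probability Firm 2 plays Quiet, from Firm 1's indifference between Quiet and Confess: −4q + 3(1−q) = 4q + 2(1−q), giving q = 1/9.
Since Firm 1 is indifferent in equilibrium, Firm 1's expected payoff equals the payoff from either row against (1/9, 8/9). Using Quiet: −4(1/9) + 3(8/9) = 20/9.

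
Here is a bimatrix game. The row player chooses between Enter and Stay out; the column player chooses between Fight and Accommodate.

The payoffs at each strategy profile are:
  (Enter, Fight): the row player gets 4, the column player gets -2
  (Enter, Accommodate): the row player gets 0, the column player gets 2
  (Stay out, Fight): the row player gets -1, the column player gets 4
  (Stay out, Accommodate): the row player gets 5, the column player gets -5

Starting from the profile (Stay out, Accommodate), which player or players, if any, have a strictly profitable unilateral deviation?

The column player

The row player at (Stay out, Accommodate) earns 5; deviating to Enter yields 0 — not better.
The column player earns -5; deviating to Fight yields 4 — a strict improvement.
Only the column player has a strictly profitable deviation.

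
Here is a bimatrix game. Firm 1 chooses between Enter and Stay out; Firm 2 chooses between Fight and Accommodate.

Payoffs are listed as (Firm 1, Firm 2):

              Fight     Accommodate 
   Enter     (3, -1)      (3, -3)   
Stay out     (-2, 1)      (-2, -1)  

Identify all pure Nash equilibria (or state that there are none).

(Enter, Fight)

(Enter, Fight): Firm 1 gets 3 ≥ -2 from Stay out, and Firm 2 gets -1 ≥ -3 from Accommodate — Nash equilibrium.
(Enter, Accommodate): Firm 2 prefers Fight (-1 > -3) — not an equilibrium.
(Stay out, Fight): Firm 1 prefers Enter (3 > -2) — not an equilibrium.
(Stay out, Accommodate): Firm 1 prefers Enter (3 > -2); Firm 2 prefers Fight (1 > -1) — not an equilibrium.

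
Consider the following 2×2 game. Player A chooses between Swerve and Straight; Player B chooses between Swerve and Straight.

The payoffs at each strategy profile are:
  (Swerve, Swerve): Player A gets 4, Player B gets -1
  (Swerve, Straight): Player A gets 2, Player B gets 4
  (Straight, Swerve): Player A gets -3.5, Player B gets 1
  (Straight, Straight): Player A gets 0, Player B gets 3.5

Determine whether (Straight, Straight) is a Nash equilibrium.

No

At (Straight, Straight), Player A earns 0; switching to Swerve would give 2, so Player A would deviate.
Player B earns 3.5; switching to Swerve would give 1, so Player B has no profitable deviation.
Since at least one player can profitably deviate, this is not a Nash equilibrium.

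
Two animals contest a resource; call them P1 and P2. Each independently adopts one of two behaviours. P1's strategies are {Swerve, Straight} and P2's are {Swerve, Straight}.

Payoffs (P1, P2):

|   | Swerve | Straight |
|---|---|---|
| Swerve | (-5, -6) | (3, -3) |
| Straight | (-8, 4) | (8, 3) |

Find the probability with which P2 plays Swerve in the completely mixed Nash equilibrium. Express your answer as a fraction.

Let q be the probability that P2 plays Swerve. In a completely mixed equilibrium, P1 must be indifferent between Swerve and Straight.
P1's expected payoff from Swerve is −5q + 3(1−q); from Straight it is −8q + 8(1−q).
Setting these equal: −8q + 3 = −16q + 8, so q = 5/8.

5/8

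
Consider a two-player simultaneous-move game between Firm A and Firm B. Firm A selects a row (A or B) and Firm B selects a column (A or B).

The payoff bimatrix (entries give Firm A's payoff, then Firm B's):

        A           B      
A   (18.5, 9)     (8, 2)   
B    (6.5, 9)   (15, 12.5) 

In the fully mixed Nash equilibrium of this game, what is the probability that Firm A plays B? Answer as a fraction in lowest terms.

Let p be the probability that Firm A plays A. In a completely mixed equilibrium, Firm B must be indifferent between A and B.
Firm B's expected payoff from A is 9p + 9(1−p); from B it is 2p + 12.5(1−p).
Setting these equal: 9 = −10.5p + 12.5, so p = 1/3.
Therefore Firm A plays B with probability 1 − 1/3 = 2/3.

2/3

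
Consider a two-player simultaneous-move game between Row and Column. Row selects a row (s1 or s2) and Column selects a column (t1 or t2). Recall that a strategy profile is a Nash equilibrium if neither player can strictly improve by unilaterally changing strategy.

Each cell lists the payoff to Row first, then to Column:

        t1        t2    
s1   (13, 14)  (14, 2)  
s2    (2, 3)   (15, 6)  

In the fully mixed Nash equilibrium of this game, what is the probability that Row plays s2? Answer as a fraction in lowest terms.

4/5

Let x be the probability that Row plays s1. In a completely mixed equilibrium, Column must be indifferent between t1 and t2.
Column's expected payoff from t1 is 14x + 3(1−x); from t2 it is 2x + 6(1−x).
Setting these equal: 11x + 3 = −4x + 6, so x = 1/5.
Therefore Row plays s2 with probability 1 − 1/5 = 4/5.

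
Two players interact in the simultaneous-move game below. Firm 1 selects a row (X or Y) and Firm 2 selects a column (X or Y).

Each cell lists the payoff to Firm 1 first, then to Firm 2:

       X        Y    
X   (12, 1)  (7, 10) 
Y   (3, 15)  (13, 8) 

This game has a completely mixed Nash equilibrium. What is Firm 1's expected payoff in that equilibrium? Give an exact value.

9

First find y, the probability Firm 2 plays X, from Firm 1's indifference between X and Y: 12y + 7(1−y) = 3y + 13(1−y), giving y = 2/5.
Since Firm 1 is indifferent in equilibrium, Firm 1's expected payoff equals the payoff from either row against (2/5, 3/5). Using X: 12(2/5) + 7(3/5) = 9.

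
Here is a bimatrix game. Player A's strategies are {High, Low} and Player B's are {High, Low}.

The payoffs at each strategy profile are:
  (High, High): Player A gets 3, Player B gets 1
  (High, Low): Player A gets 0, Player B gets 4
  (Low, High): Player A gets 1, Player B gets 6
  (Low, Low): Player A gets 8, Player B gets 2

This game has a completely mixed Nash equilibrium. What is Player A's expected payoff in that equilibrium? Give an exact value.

First find q, the probability Player B plays High, from Player A's indifference between High and Low: 3q = q + 8(1−q), giving q = 4/5.
Since Player A is indifferent in equilibrium, Player A's expected payoff equals the payoff from either row against (4/5, 1/5). Using High: 3(4/5) = 12/5.

12/5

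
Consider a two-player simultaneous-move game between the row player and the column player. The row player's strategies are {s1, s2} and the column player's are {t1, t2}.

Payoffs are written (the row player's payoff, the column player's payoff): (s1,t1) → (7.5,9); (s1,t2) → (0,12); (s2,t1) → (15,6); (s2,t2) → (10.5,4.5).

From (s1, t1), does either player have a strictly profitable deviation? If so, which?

The row player at (s1, t1) earns 7.5; deviating to s2 yields 15 — a strict improvement.
The column player earns 9; deviating to t2 yields 12 — a strict improvement.
Both the row player and the column player have strictly profitable deviations.

Both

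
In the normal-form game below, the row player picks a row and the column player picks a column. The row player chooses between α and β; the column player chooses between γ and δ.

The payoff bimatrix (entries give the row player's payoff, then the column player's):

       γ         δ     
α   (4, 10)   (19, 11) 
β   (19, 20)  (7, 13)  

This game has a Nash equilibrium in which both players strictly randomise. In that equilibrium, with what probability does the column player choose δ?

5/9

Let y be the probability that the column player plays γ. In a completely mixed equilibrium, the row player must be indifferent between α and β.
The row player's expected payoff from α is 4y + 19(1−y); from β it is 19y + 7(1−y).
Setting these equal: −15y + 19 = 12y + 7, so y = 4/9.
Therefore the column player plays δ with probability 1 − 4/9 = 5/9.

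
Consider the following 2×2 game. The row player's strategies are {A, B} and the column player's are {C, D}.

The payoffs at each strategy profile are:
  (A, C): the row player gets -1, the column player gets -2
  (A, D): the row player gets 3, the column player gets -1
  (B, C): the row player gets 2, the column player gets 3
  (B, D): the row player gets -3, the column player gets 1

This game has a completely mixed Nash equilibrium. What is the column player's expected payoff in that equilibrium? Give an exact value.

-1/3

First find x, the probability the row player plays A, from the column player's indifference between C and D: −2x + 3(1−x) = −x + (1−x), giving x = 2/3.
Since the column player is indifferent in equilibrium, the column player's expected payoff equals the payoff from either column against (2/3, 1/3). Using C: −2(2/3) + 3(1/3) = -1/3.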